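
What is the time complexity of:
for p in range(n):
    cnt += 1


Per nesting level: O(n) = O(n)
Complexity: O(n)


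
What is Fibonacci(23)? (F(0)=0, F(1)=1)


F(n)=F(n-1)+F(n-2)
...F(21)=10946, F(22)=17711, F(23)=28657


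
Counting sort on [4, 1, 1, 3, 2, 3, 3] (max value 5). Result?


Count array: [0, 2, 1, 3, 1, 0]
Reconstruct: [1, 1, 2, 3, 3, 3, 4]


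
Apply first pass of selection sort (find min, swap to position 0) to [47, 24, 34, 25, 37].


After one pass: [24, 47, 34, 25, 37]


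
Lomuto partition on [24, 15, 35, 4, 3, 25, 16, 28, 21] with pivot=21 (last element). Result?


Elements <= 21 go left of pivot.
Result: [15, 4, 3, 16, 21, 25, 24, 28, 35], pivot at index 4


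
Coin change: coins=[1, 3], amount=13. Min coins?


dp[0]=0; dp[i]=1+min(dp[i-c] for c in coins)
...dp[8]=4, dp[9]=3, dp[10]=4, dp[11]=5, dp[12]=4, dp[13]=5
Minimum coins for 13 = 5


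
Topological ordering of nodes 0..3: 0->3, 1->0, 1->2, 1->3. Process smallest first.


Kahn's algorithm, process smallest node first
Order: [1, 0, 2, 3]


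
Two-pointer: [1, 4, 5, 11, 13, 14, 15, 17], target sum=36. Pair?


Two pointers: lo=0, hi=7
No pair sums to 36


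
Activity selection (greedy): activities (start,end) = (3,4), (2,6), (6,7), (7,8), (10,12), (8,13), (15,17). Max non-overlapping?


Greedy: pick earliest-ending, then skip overlaps.
Selected (5 activities): [(3, 4), (6, 7), (7, 8), (10, 12), (15, 17)]


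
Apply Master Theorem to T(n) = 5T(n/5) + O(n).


a=5, b=5, c=1. log_5(5)=1 = c=1. Case 2: O(n^c log n) = O(n log n)
Complexity: O(n log n)


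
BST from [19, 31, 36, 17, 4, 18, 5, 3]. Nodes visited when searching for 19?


BST root = 19
Search for 19: compare at each node
Path: [19]


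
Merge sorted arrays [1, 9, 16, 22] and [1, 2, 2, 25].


Compare heads, take smaller each step.
Merged: [1, 1, 2, 2, 9, 16, 22, 25]


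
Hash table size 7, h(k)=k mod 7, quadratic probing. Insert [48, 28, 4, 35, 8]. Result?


Insertions: 48->slot 6; 28->slot 0; 4->slot 4; 35->slot 1; 8->slot 2
Table: [28, 35, 8, None, 4, None, 48]


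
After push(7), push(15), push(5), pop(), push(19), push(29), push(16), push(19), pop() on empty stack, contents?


push(7) -> [7]
push(15) -> [7, 15]
push(5) -> [7, 15, 5]
pop() returns 5 -> [7, 15]
push(19) -> [7, 15, 19]
push(29) -> [7, 15, 19, 29]
push(16) -> [7, 15, 19, 29, 16]
push(19) -> [7, 15, 19, 29, 16, 19]
pop() returns 19 -> [7, 15, 19, 29, 16]
Final stack (bottom to top): [7, 15, 19, 29, 16]


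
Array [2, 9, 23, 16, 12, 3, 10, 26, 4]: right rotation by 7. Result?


Right rotate by 7: [23, 16, 12, 3, 10, 26, 4, 2, 9]


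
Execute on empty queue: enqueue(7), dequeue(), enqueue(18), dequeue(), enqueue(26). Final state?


enqueue(7) -> [7]
dequeue() returns 7 -> []
enqueue(18) -> [18]
dequeue() returns 18 -> []
enqueue(26) -> [26]
Final queue (front to back): [26]


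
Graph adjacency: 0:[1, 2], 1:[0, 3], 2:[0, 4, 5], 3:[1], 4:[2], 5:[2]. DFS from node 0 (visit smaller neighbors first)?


DFS stack-based: start with [0]
Visit order: [0, 1, 3, 2, 4, 5]


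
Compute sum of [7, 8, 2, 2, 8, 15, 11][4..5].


Prefix sums: [0, 7, 15, 17, 19, 27, 42, 53]
Sum[4..5] = prefix[6] - prefix[4] = 42 - 19 = 23


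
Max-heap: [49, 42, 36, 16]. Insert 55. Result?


Append 55: [49, 42, 36, 16, 55]
Bubble up: swap idx 4(55) with idx 1(42); swap idx 1(55) with idx 0(49)
Result: [55, 49, 36, 16, 42]


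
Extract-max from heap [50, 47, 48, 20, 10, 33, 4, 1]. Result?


Max = 50
Replace root with last, heapify down
Resulting heap: [48, 47, 33, 20, 10, 1, 4]


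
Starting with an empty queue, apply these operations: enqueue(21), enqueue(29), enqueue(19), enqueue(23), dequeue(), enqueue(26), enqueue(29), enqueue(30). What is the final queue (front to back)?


enqueue(21) -> [21]
enqueue(29) -> [21, 29]
enqueue(19) -> [21, 29, 19]
enqueue(23) -> [21, 29, 19, 23]
dequeue() returns 21 -> [29, 19, 23]
enqueue(26) -> [29, 19, 23, 26]
enqueue(29) -> [29, 19, 23, 26, 29]
enqueue(30) -> [29, 19, 23, 26, 29, 30]
Final queue (front to back): [29, 19, 23, 26, 29, 30]


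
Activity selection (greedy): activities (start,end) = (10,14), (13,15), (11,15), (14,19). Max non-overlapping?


Greedy: pick earliest-ending, then skip overlaps.
Selected (2 activities): [(10, 14), (14, 19)]


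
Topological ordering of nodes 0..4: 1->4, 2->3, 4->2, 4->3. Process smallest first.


Kahn's algorithm, process smallest node first
Order: [0, 1, 4, 2, 3]


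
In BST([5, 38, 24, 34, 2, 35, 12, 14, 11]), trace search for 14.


BST root = 5
Search for 14: compare at each node
Path: [5, 38, 24, 12, 14]


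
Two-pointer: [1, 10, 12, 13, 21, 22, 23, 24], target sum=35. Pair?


Two pointers: lo=0, hi=7
Found pair: (12, 23) summing to 35


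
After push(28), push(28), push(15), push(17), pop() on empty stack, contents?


push(28) -> [28]
push(28) -> [28, 28]
push(15) -> [28, 28, 15]
push(17) -> [28, 28, 15, 17]
pop() returns 17 -> [28, 28, 15]
Final stack (bottom to top): [28, 28, 15]


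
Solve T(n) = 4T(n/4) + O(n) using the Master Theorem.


a=4, b=4, c=1. log_4(4)=1 = c=1. Case 2: O(n^c log n) = O(n log n)
Complexity: O(n log n)


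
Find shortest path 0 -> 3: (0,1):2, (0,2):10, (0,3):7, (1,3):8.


Dijkstra from 0:
Distances: {0: 0, 1: 2, 2: 10, 3: 7}
Shortest distance to 3 = 7, path = [0, 3]


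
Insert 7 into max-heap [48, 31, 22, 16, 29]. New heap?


Append 7: [48, 31, 22, 16, 29, 7]
Bubble up: no swaps needed
Result: [48, 31, 22, 16, 29, 7]


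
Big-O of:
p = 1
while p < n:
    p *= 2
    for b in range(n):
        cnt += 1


Per nesting level: O(log n) * O(n) = O(n log n)
Complexity: O(n log n)


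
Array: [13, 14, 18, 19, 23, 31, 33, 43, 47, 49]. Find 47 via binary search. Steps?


Search for 47:
[0,9] mid=4 arr[4]=23
[5,9] mid=7 arr[7]=43
[8,9] mid=8 arr[8]=47
Total: 3 comparisons


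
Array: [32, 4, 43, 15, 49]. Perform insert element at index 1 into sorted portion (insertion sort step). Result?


After one pass: [4, 32, 43, 15, 49]


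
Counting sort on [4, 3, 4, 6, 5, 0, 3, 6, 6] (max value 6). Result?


Count array: [1, 0, 0, 2, 2, 1, 3]
Reconstruct: [0, 3, 3, 4, 4, 5, 6, 6, 6]


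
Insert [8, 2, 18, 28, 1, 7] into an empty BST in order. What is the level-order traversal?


Root = 8; build tree by BST insertion.
Level-Order traversal: [8, 2, 18, 1, 7, 28]


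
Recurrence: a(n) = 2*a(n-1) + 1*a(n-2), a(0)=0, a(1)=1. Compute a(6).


Build bottom-up:
...a(4)=12, a(5)=29, a(6)=2*29+1*12=70


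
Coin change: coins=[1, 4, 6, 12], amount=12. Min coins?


dp[0]=0; dp[i]=1+min(dp[i-c] for c in coins)
...dp[7]=2, dp[8]=2, dp[9]=3, dp[10]=2, dp[11]=3, dp[12]=1
Minimum coins for 12 = 1


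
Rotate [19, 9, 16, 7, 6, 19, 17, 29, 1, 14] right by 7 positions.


Right rotate by 7: [7, 6, 19, 17, 29, 1, 14, 19, 9, 16]


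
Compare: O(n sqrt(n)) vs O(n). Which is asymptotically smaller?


linear grows slower than n^1.5
O(n) is asymptotically smaller; O(n sqrt(n)) grows faster


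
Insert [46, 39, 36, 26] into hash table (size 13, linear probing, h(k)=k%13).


Insertions: 46->slot 7; 39->slot 0; 36->slot 10; 26->slot 1
Table: [39, 26, None, None, None, None, None, 46, None, None, 36, None, None]


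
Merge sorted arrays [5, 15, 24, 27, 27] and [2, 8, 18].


Compare heads, take smaller each step.
Merged: [2, 5, 8, 15, 18, 24, 27, 27]


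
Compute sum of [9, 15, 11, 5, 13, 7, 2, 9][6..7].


Prefix sums: [0, 9, 24, 35, 40, 53, 60, 62, 71]
Sum[6..7] = prefix[8] - prefix[6] = 71 - 60 = 11


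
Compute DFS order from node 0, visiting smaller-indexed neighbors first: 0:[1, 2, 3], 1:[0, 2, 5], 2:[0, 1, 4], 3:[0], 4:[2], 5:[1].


DFS stack-based: start with [0]
Visit order: [0, 1, 2, 4, 5, 3]


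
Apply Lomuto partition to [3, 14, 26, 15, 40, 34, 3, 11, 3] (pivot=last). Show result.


Elements <= 3 go left of pivot.
Result: [3, 3, 3, 15, 40, 34, 14, 11, 26], pivot at index 2


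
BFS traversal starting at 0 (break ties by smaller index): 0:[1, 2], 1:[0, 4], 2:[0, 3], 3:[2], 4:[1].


BFS queue: start with [0]
Visit order: [0, 1, 2, 4, 3]


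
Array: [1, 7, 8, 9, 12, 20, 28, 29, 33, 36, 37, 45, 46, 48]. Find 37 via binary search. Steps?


Search for 37:
[0,13] mid=6 arr[6]=28
[7,13] mid=10 arr[10]=37
Total: 2 comparisons


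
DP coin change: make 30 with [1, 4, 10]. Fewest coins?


dp[0]=0; dp[i]=1+min(dp[i-c] for c in coins)
...dp[25]=4, dp[26]=5, dp[27]=6, dp[28]=4, dp[29]=5, dp[30]=3
Minimum coins for 30 = 3


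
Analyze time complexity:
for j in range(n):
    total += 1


Per nesting level: O(n) = O(n)
Complexity: O(n)


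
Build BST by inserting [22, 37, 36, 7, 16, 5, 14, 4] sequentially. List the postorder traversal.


Root = 22; build tree by BST insertion.
Postorder traversal: [4, 5, 14, 16, 7, 36, 37, 22]


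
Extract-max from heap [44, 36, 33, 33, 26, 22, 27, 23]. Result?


Max = 44
Replace root with last, heapify down
Resulting heap: [36, 33, 33, 23, 26, 22, 27]


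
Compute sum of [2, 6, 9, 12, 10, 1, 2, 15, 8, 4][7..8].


Prefix sums: [0, 2, 8, 17, 29, 39, 40, 42, 57, 65, 69]
Sum[7..8] = prefix[9] - prefix[7] = 65 - 42 = 23


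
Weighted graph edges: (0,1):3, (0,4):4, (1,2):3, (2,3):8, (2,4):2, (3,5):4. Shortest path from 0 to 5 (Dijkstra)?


Dijkstra from 0:
Distances: {0: 0, 1: 3, 2: 6, 3: 14, 4: 4, 5: 18}
Shortest distance to 5 = 18, path = [0, 1, 2, 3, 5]


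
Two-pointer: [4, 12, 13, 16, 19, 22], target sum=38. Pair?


Two pointers: lo=0, hi=5
Found pair: (16, 22) summing to 38


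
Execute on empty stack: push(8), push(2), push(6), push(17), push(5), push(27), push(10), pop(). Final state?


push(8) -> [8]
push(2) -> [8, 2]
push(6) -> [8, 2, 6]
push(17) -> [8, 2, 6, 17]
push(5) -> [8, 2, 6, 17, 5]
push(27) -> [8, 2, 6, 17, 5, 27]
push(10) -> [8, 2, 6, 17, 5, 27, 10]
pop() returns 10 -> [8, 2, 6, 17, 5, 27]
Final stack (bottom to top): [8, 2, 6, 17, 5, 27]


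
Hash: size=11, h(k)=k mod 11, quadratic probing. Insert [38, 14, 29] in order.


Insertions: 38->slot 5; 14->slot 3; 29->slot 7
Table: [None, None, None, 14, None, 38, None, 29, None, None, None]


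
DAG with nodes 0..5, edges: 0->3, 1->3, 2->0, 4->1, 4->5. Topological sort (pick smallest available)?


Kahn's algorithm, process smallest node first
Order: [2, 0, 4, 1, 3, 5]


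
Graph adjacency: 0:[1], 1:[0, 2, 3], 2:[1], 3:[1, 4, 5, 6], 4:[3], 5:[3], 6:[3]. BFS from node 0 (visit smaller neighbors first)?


BFS queue: start with [0]
Visit order: [0, 1, 2, 3, 4, 5, 6]


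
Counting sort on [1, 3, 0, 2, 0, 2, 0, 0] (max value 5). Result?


Count array: [4, 1, 2, 1, 0, 0]
Reconstruct: [0, 0, 0, 0, 1, 2, 2, 3]


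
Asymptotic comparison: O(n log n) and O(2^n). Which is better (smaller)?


linearithmic grows slower than exponential
O(n log n) is asymptotically smaller; O(2^n) grows faster


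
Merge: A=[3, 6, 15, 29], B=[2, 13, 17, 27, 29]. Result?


Compare heads, take smaller each step.
Merged: [2, 3, 6, 13, 15, 17, 27, 29, 29]


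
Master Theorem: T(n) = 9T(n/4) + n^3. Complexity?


a=9, b=4, c=3. log_4(9)=1.585 < c=3. Case 3: O(n^c) = O(n^3)
Complexity: O(n^3)


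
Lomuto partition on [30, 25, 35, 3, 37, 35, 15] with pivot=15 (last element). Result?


Elements <= 15 go left of pivot.
Result: [3, 15, 35, 30, 37, 35, 25], pivot at index 1


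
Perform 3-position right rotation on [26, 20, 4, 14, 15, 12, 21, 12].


Right rotate by 3: [12, 21, 12, 26, 20, 4, 14, 15]


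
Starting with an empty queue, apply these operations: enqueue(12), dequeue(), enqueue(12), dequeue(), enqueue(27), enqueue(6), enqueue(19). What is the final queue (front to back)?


enqueue(12) -> [12]
dequeue() returns 12 -> []
enqueue(12) -> [12]
dequeue() returns 12 -> []
enqueue(27) -> [27]
enqueue(6) -> [27, 6]
enqueue(19) -> [27, 6, 19]
Final queue (front to back): [27, 6, 19]


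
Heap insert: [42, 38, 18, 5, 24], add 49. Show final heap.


Append 49: [42, 38, 18, 5, 24, 49]
Bubble up: swap idx 5(49) with idx 2(18); swap idx 2(49) with idx 0(42)
Result: [49, 38, 42, 5, 24, 18]


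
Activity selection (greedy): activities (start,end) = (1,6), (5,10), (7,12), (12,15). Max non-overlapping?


Greedy: pick earliest-ending, then skip overlaps.
Selected (3 activities): [(1, 6), (7, 12), (12, 15)]


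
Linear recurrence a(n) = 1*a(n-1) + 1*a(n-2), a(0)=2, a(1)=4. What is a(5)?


Build bottom-up:
...a(3)=10, a(4)=16, a(5)=1*16+1*10=26


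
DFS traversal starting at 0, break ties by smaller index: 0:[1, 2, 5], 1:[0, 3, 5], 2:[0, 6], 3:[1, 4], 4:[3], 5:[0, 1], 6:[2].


DFS stack-based: start with [0]
Visit order: [0, 1, 3, 4, 5, 2, 6]


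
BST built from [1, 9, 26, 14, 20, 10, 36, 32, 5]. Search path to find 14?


BST root = 1
Search for 14: compare at each node
Path: [1, 9, 26, 14]


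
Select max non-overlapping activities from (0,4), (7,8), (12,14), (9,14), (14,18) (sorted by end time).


Greedy: pick earliest-ending, then skip overlaps.
Selected (4 activities): [(0, 4), (7, 8), (12, 14), (14, 18)]


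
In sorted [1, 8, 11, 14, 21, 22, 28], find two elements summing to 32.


Two pointers: lo=0, hi=6
Found pair: (11, 21) summing to 32


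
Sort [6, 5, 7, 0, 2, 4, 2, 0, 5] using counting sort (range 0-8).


Count array: [2, 0, 2, 0, 1, 2, 1, 1, 0]
Reconstruct: [0, 0, 2, 2, 4, 5, 5, 6, 7]


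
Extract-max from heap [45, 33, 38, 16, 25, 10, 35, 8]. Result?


Max = 45
Replace root with last, heapify down
Resulting heap: [38, 33, 35, 16, 25, 10, 8]


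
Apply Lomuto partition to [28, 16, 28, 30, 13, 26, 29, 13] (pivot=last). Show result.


Elements <= 13 go left of pivot.
Result: [13, 13, 28, 30, 28, 26, 29, 16], pivot at index 1


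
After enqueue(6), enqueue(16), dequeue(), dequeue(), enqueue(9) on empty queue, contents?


enqueue(6) -> [6]
enqueue(16) -> [6, 16]
dequeue() returns 6 -> [16]
dequeue() returns 16 -> []
enqueue(9) -> [9]
Final queue (front to back): [9]


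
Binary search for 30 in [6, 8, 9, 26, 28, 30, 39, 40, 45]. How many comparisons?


Search for 30:
[0,8] mid=4 arr[4]=28
[5,8] mid=6 arr[6]=39
[5,5] mid=5 arr[5]=30
Total: 3 comparisons


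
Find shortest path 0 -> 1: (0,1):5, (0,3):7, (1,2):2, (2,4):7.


Dijkstra from 0:
Distances: {0: 0, 1: 5, 2: 7, 3: 7, 4: 14}
Shortest distance to 1 = 5, path = [0, 1]


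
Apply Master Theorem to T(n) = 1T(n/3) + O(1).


a=1, b=3, c=0. log_3(1)=0 = c=0. Case 2: O(n^c log n) = O(log n)
Complexity: O(log n)


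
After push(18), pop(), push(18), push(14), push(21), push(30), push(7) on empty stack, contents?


push(18) -> [18]
pop() returns 18 -> []
push(18) -> [18]
push(14) -> [18, 14]
push(21) -> [18, 14, 21]
push(30) -> [18, 14, 21, 30]
push(7) -> [18, 14, 21, 30, 7]
Final stack (bottom to top): [18, 14, 21, 30, 7]


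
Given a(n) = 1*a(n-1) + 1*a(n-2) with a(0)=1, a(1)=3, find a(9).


Build bottom-up:
...a(7)=47, a(8)=76, a(9)=1*76+1*47=123


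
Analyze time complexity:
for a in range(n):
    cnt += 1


Per nesting level: O(n) = O(n)
Complexity: O(n)


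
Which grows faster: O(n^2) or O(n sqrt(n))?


n^1.5 grows slower than quadratic
O(n sqrt(n)) is asymptotically smaller; O(n^2) grows faster


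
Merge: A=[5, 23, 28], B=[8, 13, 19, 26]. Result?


Compare heads, take smaller each step.
Merged: [5, 8, 13, 19, 23, 26, 28]


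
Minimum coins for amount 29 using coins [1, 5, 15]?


dp[0]=0; dp[i]=1+min(dp[i-c] for c in coins)
...dp[24]=6, dp[25]=3, dp[26]=4, dp[27]=5, dp[28]=6, dp[29]=7
Minimum coins for 29 = 7


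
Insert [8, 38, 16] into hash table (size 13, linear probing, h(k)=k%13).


Insertions: 8->slot 8; 38->slot 12; 16->slot 3
Table: [None, None, None, 16, None, None, None, None, 8, None, None, None, 38]


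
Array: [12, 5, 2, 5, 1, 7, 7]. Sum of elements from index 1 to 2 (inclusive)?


Prefix sums: [0, 12, 17, 19, 24, 25, 32, 39]
Sum[1..2] = prefix[3] - prefix[1] = 19 - 12 = 7


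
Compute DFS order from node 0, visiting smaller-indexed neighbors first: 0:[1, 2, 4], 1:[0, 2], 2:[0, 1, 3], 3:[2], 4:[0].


DFS stack-based: start with [0]
Visit order: [0, 1, 2, 3, 4]


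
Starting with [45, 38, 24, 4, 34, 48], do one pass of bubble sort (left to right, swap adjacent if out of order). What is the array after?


After one pass: [38, 24, 4, 34, 45, 48]


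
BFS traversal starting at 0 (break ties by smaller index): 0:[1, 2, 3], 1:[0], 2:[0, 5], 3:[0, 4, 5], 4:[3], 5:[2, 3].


BFS queue: start with [0]
Visit order: [0, 1, 2, 3, 5, 4]


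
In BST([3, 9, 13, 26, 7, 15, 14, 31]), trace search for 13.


BST root = 3
Search for 13: compare at each node
Path: [3, 9, 13]


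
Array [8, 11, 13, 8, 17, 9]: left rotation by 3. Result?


Left rotate by 3: [8, 17, 9, 8, 11, 13]


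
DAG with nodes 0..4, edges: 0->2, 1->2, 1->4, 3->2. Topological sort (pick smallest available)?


Kahn's algorithm, process smallest node first
Order: [0, 1, 3, 2, 4]


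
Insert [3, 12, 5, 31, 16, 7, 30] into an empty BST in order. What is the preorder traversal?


Root = 3; build tree by BST insertion.
Preorder traversal: [3, 12, 5, 7, 31, 16, 30]


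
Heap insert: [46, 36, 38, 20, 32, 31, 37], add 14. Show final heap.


Append 14: [46, 36, 38, 20, 32, 31, 37, 14]
Bubble up: no swaps needed
Result: [46, 36, 38, 20, 32, 31, 37, 14]


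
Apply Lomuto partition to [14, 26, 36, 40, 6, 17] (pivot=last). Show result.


Elements <= 17 go left of pivot.
Result: [14, 6, 17, 40, 26, 36], pivot at index 2


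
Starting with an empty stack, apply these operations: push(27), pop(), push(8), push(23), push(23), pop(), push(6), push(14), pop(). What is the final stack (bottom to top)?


push(27) -> [27]
pop() returns 27 -> []
push(8) -> [8]
push(23) -> [8, 23]
push(23) -> [8, 23, 23]
pop() returns 23 -> [8, 23]
push(6) -> [8, 23, 6]
push(14) -> [8, 23, 6, 14]
pop() returns 14 -> [8, 23, 6]
Final stack (bottom to top): [8, 23, 6]


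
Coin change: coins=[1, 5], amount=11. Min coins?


dp[0]=0; dp[i]=1+min(dp[i-c] for c in coins)
...dp[6]=2, dp[7]=3, dp[8]=4, dp[9]=5, dp[10]=2, dp[11]=3
Minimum coins for 11 = 3


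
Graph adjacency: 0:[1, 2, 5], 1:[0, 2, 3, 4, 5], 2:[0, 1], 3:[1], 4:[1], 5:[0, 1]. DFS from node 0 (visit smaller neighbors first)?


DFS stack-based: start with [0]
Visit order: [0, 1, 2, 3, 4, 5]


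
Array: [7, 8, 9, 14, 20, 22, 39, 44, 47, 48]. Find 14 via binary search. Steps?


Search for 14:
[0,9] mid=4 arr[4]=20
[0,3] mid=1 arr[1]=8
[2,3] mid=2 arr[2]=9
[3,3] mid=3 arr[3]=14
Total: 4 comparisons


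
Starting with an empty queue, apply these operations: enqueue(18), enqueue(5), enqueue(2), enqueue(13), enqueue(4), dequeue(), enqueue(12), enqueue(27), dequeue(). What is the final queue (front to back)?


enqueue(18) -> [18]
enqueue(5) -> [18, 5]
enqueue(2) -> [18, 5, 2]
enqueue(13) -> [18, 5, 2, 13]
enqueue(4) -> [18, 5, 2, 13, 4]
dequeue() returns 18 -> [5, 2, 13, 4]
enqueue(12) -> [5, 2, 13, 4, 12]
enqueue(27) -> [5, 2, 13, 4, 12, 27]
dequeue() returns 5 -> [2, 13, 4, 12, 27]
Final queue (front to back): [2, 13, 4, 12, 27]


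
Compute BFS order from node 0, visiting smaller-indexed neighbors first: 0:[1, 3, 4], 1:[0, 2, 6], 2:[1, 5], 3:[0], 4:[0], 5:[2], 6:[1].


BFS queue: start with [0]
Visit order: [0, 1, 3, 4, 2, 6, 5]


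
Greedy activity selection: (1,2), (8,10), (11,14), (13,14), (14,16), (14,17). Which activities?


Greedy: pick earliest-ending, then skip overlaps.
Selected (4 activities): [(1, 2), (8, 10), (11, 14), (14, 16)]


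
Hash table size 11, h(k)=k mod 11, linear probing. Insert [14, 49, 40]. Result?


Insertions: 14->slot 3; 49->slot 5; 40->slot 7
Table: [None, None, None, 14, None, 49, None, 40, None, None, None]


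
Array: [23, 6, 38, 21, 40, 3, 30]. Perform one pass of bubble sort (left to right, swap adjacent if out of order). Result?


After one pass: [6, 23, 21, 38, 3, 30, 40]


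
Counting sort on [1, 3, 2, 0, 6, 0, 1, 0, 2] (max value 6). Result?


Count array: [3, 2, 2, 1, 0, 0, 1]
Reconstruct: [0, 0, 0, 1, 1, 2, 2, 3, 6]


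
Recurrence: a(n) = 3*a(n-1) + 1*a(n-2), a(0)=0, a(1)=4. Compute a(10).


Build bottom-up:
...a(8)=15708, a(9)=51880, a(10)=3*51880+1*15708=171348


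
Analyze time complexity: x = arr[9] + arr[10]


Analysis: constant-time operation, no loop
Complexity: O(1)


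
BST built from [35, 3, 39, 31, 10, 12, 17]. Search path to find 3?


BST root = 35
Search for 3: compare at each node
Path: [35, 3]


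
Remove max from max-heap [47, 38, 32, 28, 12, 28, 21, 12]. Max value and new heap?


Max = 47
Replace root with last, heapify down
Resulting heap: [38, 28, 32, 12, 12, 28, 21]


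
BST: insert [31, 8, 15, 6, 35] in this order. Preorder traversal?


Root = 31; build tree by BST insertion.
Preorder traversal: [31, 8, 6, 15, 35]


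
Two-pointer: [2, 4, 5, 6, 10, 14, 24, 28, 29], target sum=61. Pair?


Two pointers: lo=0, hi=8
No pair sums to 61


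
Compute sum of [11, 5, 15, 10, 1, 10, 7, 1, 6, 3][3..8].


Prefix sums: [0, 11, 16, 31, 41, 42, 52, 59, 60, 66, 69]
Sum[3..8] = prefix[9] - prefix[3] = 66 - 31 = 35


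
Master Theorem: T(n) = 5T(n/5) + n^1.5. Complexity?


a=5, b=5, c=1.5. log_5(5)=1 < c=1.5. Case 3: O(n^c) = O(n^1.500)
Complexity: O(n^1.500)


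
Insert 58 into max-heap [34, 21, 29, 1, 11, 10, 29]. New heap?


Append 58: [34, 21, 29, 1, 11, 10, 29, 58]
Bubble up: swap idx 7(58) with idx 3(1); swap idx 3(58) with idx 1(21); swap idx 1(58) with idx 0(34)
Result: [58, 34, 29, 21, 11, 10, 29, 1]


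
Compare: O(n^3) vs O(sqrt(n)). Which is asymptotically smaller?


sublinear grows slower than cubic
O(sqrt(n)) is asymptotically smaller; O(n^3) grows faster


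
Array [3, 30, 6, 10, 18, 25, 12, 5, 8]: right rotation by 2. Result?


Right rotate by 2: [5, 8, 3, 30, 6, 10, 18, 25, 12]


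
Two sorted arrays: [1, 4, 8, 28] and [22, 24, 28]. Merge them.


Compare heads, take smaller each step.
Merged: [1, 4, 8, 22, 24, 28, 28]


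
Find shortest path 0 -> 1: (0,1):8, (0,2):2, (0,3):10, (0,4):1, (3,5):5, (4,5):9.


Dijkstra from 0:
Distances: {0: 0, 1: 8, 2: 2, 3: 10, 4: 1, 5: 10}
Shortest distance to 1 = 8, path = [0, 1]


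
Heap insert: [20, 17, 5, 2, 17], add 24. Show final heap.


Append 24: [20, 17, 5, 2, 17, 24]
Bubble up: swap idx 5(24) with idx 2(5); swap idx 2(24) with idx 0(20)
Result: [24, 17, 20, 2, 17, 5]


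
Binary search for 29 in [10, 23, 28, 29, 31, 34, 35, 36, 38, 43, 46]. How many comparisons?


Search for 29:
[0,10] mid=5 arr[5]=34
[0,4] mid=2 arr[2]=28
[3,4] mid=3 arr[3]=29
Total: 3 comparisons


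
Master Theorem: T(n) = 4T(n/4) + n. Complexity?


a=4, b=4, c=1. log_4(4)=1 = c=1. Case 2: O(n^c log n) = O(n log n)
Complexity: O(n log n)


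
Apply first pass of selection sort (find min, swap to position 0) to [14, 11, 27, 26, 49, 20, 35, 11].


After one pass: [11, 14, 27, 26, 49, 20, 35, 11]


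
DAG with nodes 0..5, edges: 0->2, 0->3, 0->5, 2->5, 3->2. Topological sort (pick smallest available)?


Kahn's algorithm, process smallest node first
Order: [0, 1, 3, 2, 4, 5]


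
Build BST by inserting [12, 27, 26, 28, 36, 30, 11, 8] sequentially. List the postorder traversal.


Root = 12; build tree by BST insertion.
Postorder traversal: [8, 11, 26, 30, 36, 28, 27, 12]


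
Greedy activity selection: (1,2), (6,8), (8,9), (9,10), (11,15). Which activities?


Greedy: pick earliest-ending, then skip overlaps.
Selected (5 activities): [(1, 2), (6, 8), (8, 9), (9, 10), (11, 15)]


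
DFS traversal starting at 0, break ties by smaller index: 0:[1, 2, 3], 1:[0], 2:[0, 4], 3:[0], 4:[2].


DFS stack-based: start with [0]
Visit order: [0, 1, 2, 4, 3]


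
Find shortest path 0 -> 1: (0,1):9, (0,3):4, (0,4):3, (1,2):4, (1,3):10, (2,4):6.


Dijkstra from 0:
Distances: {0: 0, 1: 9, 2: 9, 3: 4, 4: 3}
Shortest distance to 1 = 9, path = [0, 1]


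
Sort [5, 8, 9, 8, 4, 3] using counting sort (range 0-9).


Count array: [0, 0, 0, 1, 1, 1, 0, 0, 2, 1]
Reconstruct: [3, 4, 5, 8, 8, 9]


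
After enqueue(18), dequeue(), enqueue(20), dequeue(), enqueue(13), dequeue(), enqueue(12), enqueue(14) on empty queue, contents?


enqueue(18) -> [18]
dequeue() returns 18 -> []
enqueue(20) -> [20]
dequeue() returns 20 -> []
enqueue(13) -> [13]
dequeue() returns 13 -> []
enqueue(12) -> [12]
enqueue(14) -> [12, 14]
Final queue (front to back): [12, 14]


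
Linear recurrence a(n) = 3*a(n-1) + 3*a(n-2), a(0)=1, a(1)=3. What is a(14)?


Build bottom-up:
...a(12)=7296561, a(13)=27663363, a(14)=3*27663363+3*7296561=104879772


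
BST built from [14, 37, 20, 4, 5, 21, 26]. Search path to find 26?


BST root = 14
Search for 26: compare at each node
Path: [14, 37, 20, 21, 26]


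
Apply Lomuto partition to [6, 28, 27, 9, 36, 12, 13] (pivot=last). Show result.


Elements <= 13 go left of pivot.
Result: [6, 9, 12, 13, 36, 27, 28], pivot at index 3


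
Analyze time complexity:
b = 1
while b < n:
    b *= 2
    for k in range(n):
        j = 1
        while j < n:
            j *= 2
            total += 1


Per nesting level: O(log n) * O(n) * O(log n) = O(n (log n)^2)
Complexity: O(n (log n)^2)


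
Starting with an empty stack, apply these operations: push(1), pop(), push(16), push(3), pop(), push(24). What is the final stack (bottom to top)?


push(1) -> [1]
pop() returns 1 -> []
push(16) -> [16]
push(3) -> [16, 3]
pop() returns 3 -> [16]
push(24) -> [16, 24]
Final stack (bottom to top): [16, 24]


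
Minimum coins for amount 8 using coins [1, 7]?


dp[0]=0; dp[i]=1+min(dp[i-c] for c in coins)
...dp[3]=3, dp[4]=4, dp[5]=5, dp[6]=6, dp[7]=1, dp[8]=2
Minimum coins for 8 = 2


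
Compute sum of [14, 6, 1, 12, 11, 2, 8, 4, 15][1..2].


Prefix sums: [0, 14, 20, 21, 33, 44, 46, 54, 58, 73]
Sum[1..2] = prefix[3] - prefix[1] = 21 - 14 = 7


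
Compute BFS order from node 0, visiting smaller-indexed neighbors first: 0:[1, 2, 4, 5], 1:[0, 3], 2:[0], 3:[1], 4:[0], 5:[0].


BFS queue: start with [0]
Visit order: [0, 1, 2, 4, 5, 3]


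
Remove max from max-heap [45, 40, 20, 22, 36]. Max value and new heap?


Max = 45
Replace root with last, heapify down
Resulting heap: [40, 36, 20, 22]


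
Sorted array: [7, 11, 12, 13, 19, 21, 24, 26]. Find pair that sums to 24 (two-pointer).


Two pointers: lo=0, hi=7
Found pair: (11, 13) summing to 24


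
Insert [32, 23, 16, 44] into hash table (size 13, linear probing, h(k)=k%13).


Insertions: 32->slot 6; 23->slot 10; 16->slot 3; 44->slot 5
Table: [None, None, None, 16, None, 44, 32, None, None, None, 23, None, None]


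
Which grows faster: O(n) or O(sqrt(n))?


sublinear grows slower than linear
O(sqrt(n)) is asymptotically smaller; O(n) grows faster


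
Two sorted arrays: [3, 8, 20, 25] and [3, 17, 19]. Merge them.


Compare heads, take smaller each step.
Merged: [3, 3, 8, 17, 19, 20, 25]


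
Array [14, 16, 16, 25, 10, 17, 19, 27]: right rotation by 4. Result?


Right rotate by 4: [10, 17, 19, 27, 14, 16, 16, 25]


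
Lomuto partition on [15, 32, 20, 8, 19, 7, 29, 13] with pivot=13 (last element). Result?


Elements <= 13 go left of pivot.
Result: [8, 7, 13, 15, 19, 32, 29, 20], pivot at index 2


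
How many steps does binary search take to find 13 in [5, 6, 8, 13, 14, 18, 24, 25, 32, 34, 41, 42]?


Search for 13:
[0,11] mid=5 arr[5]=18
[0,4] mid=2 arr[2]=8
[3,4] mid=3 arr[3]=13
Total: 3 comparisons


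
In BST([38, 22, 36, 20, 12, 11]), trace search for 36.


BST root = 38
Search for 36: compare at each node
Path: [38, 22, 36]


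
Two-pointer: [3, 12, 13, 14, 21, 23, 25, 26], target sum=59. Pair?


Two pointers: lo=0, hi=7
No pair sums to 59


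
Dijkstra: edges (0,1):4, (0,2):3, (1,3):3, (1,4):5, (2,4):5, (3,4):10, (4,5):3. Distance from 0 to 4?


Dijkstra from 0:
Distances: {0: 0, 1: 4, 2: 3, 3: 7, 4: 8, 5: 11}
Shortest distance to 4 = 8, path = [0, 2, 4]


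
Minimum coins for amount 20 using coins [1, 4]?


dp[0]=0; dp[i]=1+min(dp[i-c] for c in coins)
...dp[15]=6, dp[16]=4, dp[17]=5, dp[18]=6, dp[19]=7, dp[20]=5
Minimum coins for 20 = 5


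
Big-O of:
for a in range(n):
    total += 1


Per nesting level: O(n) = O(n)
Complexity: O(n)


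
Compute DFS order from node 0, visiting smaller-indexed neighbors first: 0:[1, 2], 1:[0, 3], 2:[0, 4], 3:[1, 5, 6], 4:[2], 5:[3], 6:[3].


DFS stack-based: start with [0]
Visit order: [0, 1, 3, 5, 6, 2, 4]


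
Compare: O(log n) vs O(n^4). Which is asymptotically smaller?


logarithmic grows slower than quartic
O(log n) is asymptotically smaller; O(n^4) grows faster


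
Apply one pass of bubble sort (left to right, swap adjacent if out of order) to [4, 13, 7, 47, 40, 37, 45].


After one pass: [4, 7, 13, 40, 37, 45, 47]


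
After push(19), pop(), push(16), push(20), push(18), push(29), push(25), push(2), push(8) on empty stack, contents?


push(19) -> [19]
pop() returns 19 -> []
push(16) -> [16]
push(20) -> [16, 20]
push(18) -> [16, 20, 18]
push(29) -> [16, 20, 18, 29]
push(25) -> [16, 20, 18, 29, 25]
push(2) -> [16, 20, 18, 29, 25, 2]
push(8) -> [16, 20, 18, 29, 25, 2, 8]
Final stack (bottom to top): [16, 20, 18, 29, 25, 2, 8]


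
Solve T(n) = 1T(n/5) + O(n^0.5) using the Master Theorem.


a=1, b=5, c=0.5. log_5(1)=0 < c=0.5. Case 3: O(n^c) = O(sqrt(n))
Complexity: O(sqrt(n))


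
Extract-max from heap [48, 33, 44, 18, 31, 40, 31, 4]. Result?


Max = 48
Replace root with last, heapify down
Resulting heap: [44, 33, 40, 18, 31, 4, 31]


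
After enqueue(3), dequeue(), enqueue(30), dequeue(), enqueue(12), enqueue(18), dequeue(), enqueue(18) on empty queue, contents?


enqueue(3) -> [3]
dequeue() returns 3 -> []
enqueue(30) -> [30]
dequeue() returns 30 -> []
enqueue(12) -> [12]
enqueue(18) -> [12, 18]
dequeue() returns 12 -> [18]
enqueue(18) -> [18, 18]
Final queue (front to back): [18, 18]


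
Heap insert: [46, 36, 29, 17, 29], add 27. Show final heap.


Append 27: [46, 36, 29, 17, 29, 27]
Bubble up: no swaps needed
Result: [46, 36, 29, 17, 29, 27]


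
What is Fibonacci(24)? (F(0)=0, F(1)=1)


F(n)=F(n-1)+F(n-2)
...F(22)=17711, F(23)=28657, F(24)=46368


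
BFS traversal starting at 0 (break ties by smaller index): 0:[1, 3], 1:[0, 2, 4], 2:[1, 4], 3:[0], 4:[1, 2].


BFS queue: start with [0]
Visit order: [0, 1, 3, 2, 4]


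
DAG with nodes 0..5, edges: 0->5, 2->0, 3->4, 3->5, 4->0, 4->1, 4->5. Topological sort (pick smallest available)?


Kahn's algorithm, process smallest node first
Order: [2, 3, 4, 0, 1, 5]


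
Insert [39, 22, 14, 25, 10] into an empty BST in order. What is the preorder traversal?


Root = 39; build tree by BST insertion.
Preorder traversal: [39, 22, 14, 10, 25]


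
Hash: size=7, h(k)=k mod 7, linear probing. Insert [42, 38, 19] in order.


Insertions: 42->slot 0; 38->slot 3; 19->slot 5
Table: [42, None, None, 38, None, 19, None]


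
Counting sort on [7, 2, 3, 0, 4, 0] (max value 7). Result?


Count array: [2, 0, 1, 1, 1, 0, 0, 1]
Reconstruct: [0, 0, 2, 3, 4, 7]


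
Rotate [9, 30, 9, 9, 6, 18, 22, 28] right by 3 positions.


Right rotate by 3: [18, 22, 28, 9, 30, 9, 9, 6]


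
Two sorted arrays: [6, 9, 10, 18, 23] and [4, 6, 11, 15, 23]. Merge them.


Compare heads, take smaller each step.
Merged: [4, 6, 6, 9, 10, 11, 15, 18, 23, 23]


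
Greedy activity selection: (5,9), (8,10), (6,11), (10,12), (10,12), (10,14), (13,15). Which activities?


Greedy: pick earliest-ending, then skip overlaps.
Selected (3 activities): [(5, 9), (10, 12), (13, 15)]


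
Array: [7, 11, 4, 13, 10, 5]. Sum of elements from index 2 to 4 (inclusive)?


Prefix sums: [0, 7, 18, 22, 35, 45, 50]
Sum[2..4] = prefix[5] - prefix[2] = 45 - 18 = 27


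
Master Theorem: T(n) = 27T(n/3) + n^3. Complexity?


a=27, b=3, c=3. log_3(27)=3 = c=3. Case 2: O(n^c log n) = O(n^3 log n)
Complexity: O(n^3 log n)


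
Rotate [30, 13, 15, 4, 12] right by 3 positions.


Right rotate by 3: [15, 4, 12, 30, 13]


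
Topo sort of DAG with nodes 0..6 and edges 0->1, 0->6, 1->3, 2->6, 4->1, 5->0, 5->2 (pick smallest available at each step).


Kahn's algorithm, process smallest node first
Order: [4, 5, 0, 1, 2, 3, 6]


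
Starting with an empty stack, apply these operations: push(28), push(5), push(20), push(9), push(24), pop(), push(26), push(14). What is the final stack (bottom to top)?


push(28) -> [28]
push(5) -> [28, 5]
push(20) -> [28, 5, 20]
push(9) -> [28, 5, 20, 9]
push(24) -> [28, 5, 20, 9, 24]
pop() returns 24 -> [28, 5, 20, 9]
push(26) -> [28, 5, 20, 9, 26]
push(14) -> [28, 5, 20, 9, 26, 14]
Final stack (bottom to top): [28, 5, 20, 9, 26, 14]


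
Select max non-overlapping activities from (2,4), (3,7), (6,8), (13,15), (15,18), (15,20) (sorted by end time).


Greedy: pick earliest-ending, then skip overlaps.
Selected (4 activities): [(2, 4), (6, 8), (13, 15), (15, 18)]


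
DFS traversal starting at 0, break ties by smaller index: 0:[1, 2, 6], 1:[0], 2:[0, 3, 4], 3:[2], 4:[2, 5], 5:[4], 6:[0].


DFS stack-based: start with [0]
Visit order: [0, 1, 2, 3, 4, 5, 6]


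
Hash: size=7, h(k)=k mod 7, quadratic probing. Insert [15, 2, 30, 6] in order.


Insertions: 15->slot 1; 2->slot 2; 30->slot 3; 6->slot 6
Table: [None, 15, 2, 30, None, None, 6]


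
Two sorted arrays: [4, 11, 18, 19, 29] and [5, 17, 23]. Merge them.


Compare heads, take smaller each step.
Merged: [4, 5, 11, 17, 18, 19, 23, 29]


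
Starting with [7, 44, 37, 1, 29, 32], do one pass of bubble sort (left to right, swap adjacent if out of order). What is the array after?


After one pass: [7, 37, 1, 29, 32, 44]


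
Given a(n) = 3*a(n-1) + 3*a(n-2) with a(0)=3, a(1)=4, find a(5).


Build bottom-up:
...a(3)=75, a(4)=288, a(5)=3*288+3*75=1089


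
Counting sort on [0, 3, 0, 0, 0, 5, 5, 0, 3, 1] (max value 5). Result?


Count array: [5, 1, 0, 2, 0, 2]
Reconstruct: [0, 0, 0, 0, 0, 1, 3, 3, 5, 5]


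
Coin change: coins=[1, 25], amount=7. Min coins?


dp[0]=0; dp[i]=1+min(dp[i-c] for c in coins)
...dp[2]=2, dp[3]=3, dp[4]=4, dp[5]=5, dp[6]=6, dp[7]=7
Minimum coins for 7 = 7


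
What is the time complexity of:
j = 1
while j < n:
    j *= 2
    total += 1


Per nesting level: O(log n) = O(log n)
Complexity: O(log n)


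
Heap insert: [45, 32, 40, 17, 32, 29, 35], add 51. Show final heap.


Append 51: [45, 32, 40, 17, 32, 29, 35, 51]
Bubble up: swap idx 7(51) with idx 3(17); swap idx 3(51) with idx 1(32); swap idx 1(51) with idx 0(45)
Result: [51, 45, 40, 32, 32, 29, 35, 17]


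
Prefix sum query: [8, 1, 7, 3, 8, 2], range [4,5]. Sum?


Prefix sums: [0, 8, 9, 16, 19, 27, 29]
Sum[4..5] = prefix[6] - prefix[4] = 29 - 19 = 10


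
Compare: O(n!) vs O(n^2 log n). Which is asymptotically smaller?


n^2 log n grows slower than factorial
O(n^2 log n) is asymptotically smaller; O(n!) grows faster


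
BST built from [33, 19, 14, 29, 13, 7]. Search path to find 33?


BST root = 33
Search for 33: compare at each node
Path: [33]


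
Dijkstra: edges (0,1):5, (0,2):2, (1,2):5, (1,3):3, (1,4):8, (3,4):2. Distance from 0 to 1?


Dijkstra from 0:
Distances: {0: 0, 1: 5, 2: 2, 3: 8, 4: 10}
Shortest distance to 1 = 5, path = [0, 1]


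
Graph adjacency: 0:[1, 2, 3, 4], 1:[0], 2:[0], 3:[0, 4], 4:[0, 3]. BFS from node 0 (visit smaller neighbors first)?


BFS queue: start with [0]
Visit order: [0, 1, 2, 3, 4]


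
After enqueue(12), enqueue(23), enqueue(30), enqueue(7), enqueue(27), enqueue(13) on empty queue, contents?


enqueue(12) -> [12]
enqueue(23) -> [12, 23]
enqueue(30) -> [12, 23, 30]
enqueue(7) -> [12, 23, 30, 7]
enqueue(27) -> [12, 23, 30, 7, 27]
enqueue(13) -> [12, 23, 30, 7, 27, 13]
Final queue (front to back): [12, 23, 30, 7, 27, 13]


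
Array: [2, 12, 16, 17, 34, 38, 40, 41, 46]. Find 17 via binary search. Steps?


Search for 17:
[0,8] mid=4 arr[4]=34
[0,3] mid=1 arr[1]=12
[2,3] mid=2 arr[2]=16
[3,3] mid=3 arr[3]=17
Total: 4 comparisons


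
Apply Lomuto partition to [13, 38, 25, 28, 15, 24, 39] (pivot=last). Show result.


Elements <= 39 go left of pivot.
Result: [13, 38, 25, 28, 15, 24, 39], pivot at index 6


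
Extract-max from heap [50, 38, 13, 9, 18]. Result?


Max = 50
Replace root with last, heapify down
Resulting heap: [38, 18, 13, 9]


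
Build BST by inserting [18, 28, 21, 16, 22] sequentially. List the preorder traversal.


Root = 18; build tree by BST insertion.
Preorder traversal: [18, 16, 28, 21, 22]


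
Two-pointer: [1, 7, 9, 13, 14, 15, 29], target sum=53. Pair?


Two pointers: lo=0, hi=6
No pair sums to 53


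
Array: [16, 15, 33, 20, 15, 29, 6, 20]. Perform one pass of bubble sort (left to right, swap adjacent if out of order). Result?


After one pass: [15, 16, 20, 15, 29, 6, 20, 33]


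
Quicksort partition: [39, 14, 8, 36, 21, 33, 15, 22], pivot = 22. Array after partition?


Elements <= 22 go left of pivot.
Result: [14, 8, 21, 15, 22, 33, 36, 39], pivot at index 4


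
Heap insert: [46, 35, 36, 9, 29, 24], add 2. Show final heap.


Append 2: [46, 35, 36, 9, 29, 24, 2]
Bubble up: no swaps needed
Result: [46, 35, 36, 9, 29, 24, 2]


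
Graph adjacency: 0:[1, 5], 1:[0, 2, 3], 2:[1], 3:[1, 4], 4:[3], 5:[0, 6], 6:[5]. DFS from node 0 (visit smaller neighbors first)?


DFS stack-based: start with [0]
Visit order: [0, 1, 2, 3, 4, 5, 6]


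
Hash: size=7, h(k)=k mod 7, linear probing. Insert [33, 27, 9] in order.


Insertions: 33->slot 5; 27->slot 6; 9->slot 2
Table: [None, None, 9, None, None, 33, 27]


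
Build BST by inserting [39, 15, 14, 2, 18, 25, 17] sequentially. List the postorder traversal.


Root = 39; build tree by BST insertion.
Postorder traversal: [2, 14, 17, 25, 18, 15, 39]


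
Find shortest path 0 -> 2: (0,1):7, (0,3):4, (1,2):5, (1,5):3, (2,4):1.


Dijkstra from 0:
Distances: {0: 0, 1: 7, 2: 12, 3: 4, 4: 13, 5: 10}
Shortest distance to 2 = 12, path = [0, 1, 2]


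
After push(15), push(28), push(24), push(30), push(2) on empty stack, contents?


push(15) -> [15]
push(28) -> [15, 28]
push(24) -> [15, 28, 24]
push(30) -> [15, 28, 24, 30]
push(2) -> [15, 28, 24, 30, 2]
Final stack (bottom to top): [15, 28, 24, 30, 2]


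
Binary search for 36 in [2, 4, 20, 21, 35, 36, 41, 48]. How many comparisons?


Search for 36:
[0,7] mid=3 arr[3]=21
[4,7] mid=5 arr[5]=36
Total: 2 comparisons


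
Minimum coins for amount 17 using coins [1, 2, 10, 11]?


dp[0]=0; dp[i]=1+min(dp[i-c] for c in coins)
...dp[12]=2, dp[13]=2, dp[14]=3, dp[15]=3, dp[16]=4, dp[17]=4
Minimum coins for 17 = 4


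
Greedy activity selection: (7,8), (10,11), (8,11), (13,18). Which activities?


Greedy: pick earliest-ending, then skip overlaps.
Selected (3 activities): [(7, 8), (10, 11), (13, 18)]


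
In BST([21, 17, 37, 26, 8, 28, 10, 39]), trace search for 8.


BST root = 21
Search for 8: compare at each node
Path: [21, 17, 8]


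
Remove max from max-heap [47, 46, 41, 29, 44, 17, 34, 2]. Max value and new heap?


Max = 47
Replace root with last, heapify down
Resulting heap: [46, 44, 41, 29, 2, 17, 34]


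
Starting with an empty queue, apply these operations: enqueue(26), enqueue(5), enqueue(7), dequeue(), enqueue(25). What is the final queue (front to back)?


enqueue(26) -> [26]
enqueue(5) -> [26, 5]
enqueue(7) -> [26, 5, 7]
dequeue() returns 26 -> [5, 7]
enqueue(25) -> [5, 7, 25]
Final queue (front to back): [5, 7, 25]


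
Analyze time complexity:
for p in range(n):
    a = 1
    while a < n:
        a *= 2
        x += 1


Per nesting level: O(n) * O(log n) = O(n log n)
Complexity: O(n log n)
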